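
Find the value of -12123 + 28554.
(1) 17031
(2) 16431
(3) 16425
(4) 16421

-12123 + 28554 = 16431
2) 16431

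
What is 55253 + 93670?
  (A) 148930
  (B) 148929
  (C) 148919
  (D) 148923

55253 + 93670 = 148923
D) 148923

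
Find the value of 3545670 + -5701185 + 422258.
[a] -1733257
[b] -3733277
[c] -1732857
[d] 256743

First: 3545670 + -5701185 = -2155515
Then: -2155515 + 422258 = -1733257
a) -1733257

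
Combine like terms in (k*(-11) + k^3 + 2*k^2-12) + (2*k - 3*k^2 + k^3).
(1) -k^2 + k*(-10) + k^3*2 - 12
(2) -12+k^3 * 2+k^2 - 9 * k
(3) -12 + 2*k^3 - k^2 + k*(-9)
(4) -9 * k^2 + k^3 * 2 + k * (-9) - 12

Adding the polynomials and combining like terms:
(k*(-11) + k^3 + 2*k^2 - 12) + (2*k - 3*k^2 + k^3)
= -12 + 2*k^3 - k^2 + k*(-9)
3) -12 + 2*k^3 - k^2 + k*(-9)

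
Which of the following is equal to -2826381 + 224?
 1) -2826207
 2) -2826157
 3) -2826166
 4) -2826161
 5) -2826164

-2826381 + 224 = -2826157
2) -2826157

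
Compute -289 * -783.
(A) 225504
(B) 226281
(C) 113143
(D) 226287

-289 * -783 = 226287
D) 226287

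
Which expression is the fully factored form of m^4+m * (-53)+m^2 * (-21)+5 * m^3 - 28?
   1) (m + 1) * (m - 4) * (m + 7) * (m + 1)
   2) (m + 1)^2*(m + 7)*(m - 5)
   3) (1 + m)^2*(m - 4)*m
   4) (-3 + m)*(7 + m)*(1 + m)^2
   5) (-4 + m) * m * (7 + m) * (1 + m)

We need to factor m^4+m * (-53)+m^2 * (-21)+5 * m^3 - 28.
The factored form is (m + 1) * (m - 4) * (m + 7) * (m + 1).
1) (m + 1) * (m - 4) * (m + 7) * (m + 1)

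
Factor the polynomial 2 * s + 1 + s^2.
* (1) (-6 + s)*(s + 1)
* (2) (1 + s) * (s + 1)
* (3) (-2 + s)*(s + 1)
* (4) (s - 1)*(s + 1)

We need to factor 2 * s + 1 + s^2.
The factored form is (1 + s) * (s + 1).
2) (1 + s) * (s + 1)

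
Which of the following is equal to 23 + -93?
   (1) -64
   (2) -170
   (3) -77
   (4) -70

23 + -93 = -70
4) -70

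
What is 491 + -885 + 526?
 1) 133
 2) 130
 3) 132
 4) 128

First: 491 + -885 = -394
Then: -394 + 526 = 132
3) 132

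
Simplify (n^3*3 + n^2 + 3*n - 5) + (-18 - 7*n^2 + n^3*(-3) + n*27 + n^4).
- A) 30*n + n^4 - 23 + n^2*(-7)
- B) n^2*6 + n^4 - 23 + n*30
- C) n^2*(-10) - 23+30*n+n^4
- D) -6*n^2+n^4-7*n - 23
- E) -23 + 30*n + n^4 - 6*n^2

Adding the polynomials and combining like terms:
(n^3*3 + n^2 + 3*n - 5) + (-18 - 7*n^2 + n^3*(-3) + n*27 + n^4)
= -23 + 30*n + n^4 - 6*n^2
E) -23 + 30*n + n^4 - 6*n^2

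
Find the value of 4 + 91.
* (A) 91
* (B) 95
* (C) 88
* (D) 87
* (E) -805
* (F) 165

4 + 91 = 95
B) 95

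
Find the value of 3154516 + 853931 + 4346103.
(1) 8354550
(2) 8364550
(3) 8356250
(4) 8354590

First: 3154516 + 853931 = 4008447
Then: 4008447 + 4346103 = 8354550
1) 8354550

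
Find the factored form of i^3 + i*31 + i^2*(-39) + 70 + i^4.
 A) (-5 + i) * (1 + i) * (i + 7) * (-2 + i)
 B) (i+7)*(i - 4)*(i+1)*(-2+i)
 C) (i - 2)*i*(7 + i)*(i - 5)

We need to factor i^3 + i*31 + i^2*(-39) + 70 + i^4.
The factored form is (-5 + i) * (1 + i) * (i + 7) * (-2 + i).
A) (-5 + i) * (1 + i) * (i + 7) * (-2 + i)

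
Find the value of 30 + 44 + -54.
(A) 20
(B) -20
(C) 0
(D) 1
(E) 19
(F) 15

First: 30 + 44 = 74
Then: 74 + -54 = 20
A) 20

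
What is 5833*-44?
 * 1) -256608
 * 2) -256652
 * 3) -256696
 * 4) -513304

5833 * -44 = -256652
2) -256652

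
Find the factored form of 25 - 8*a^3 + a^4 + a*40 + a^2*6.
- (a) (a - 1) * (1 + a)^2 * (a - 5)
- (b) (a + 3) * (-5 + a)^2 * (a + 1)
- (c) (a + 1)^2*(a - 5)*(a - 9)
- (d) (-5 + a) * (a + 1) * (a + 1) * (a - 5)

We need to factor 25 - 8*a^3 + a^4 + a*40 + a^2*6.
The factored form is (-5 + a) * (a + 1) * (a + 1) * (a - 5).
d) (-5 + a) * (a + 1) * (a + 1) * (a - 5)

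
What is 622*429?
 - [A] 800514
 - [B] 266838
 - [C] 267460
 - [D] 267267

622 * 429 = 266838
B) 266838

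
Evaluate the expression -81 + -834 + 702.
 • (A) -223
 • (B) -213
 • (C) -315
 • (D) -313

First: -81 + -834 = -915
Then: -915 + 702 = -213
B) -213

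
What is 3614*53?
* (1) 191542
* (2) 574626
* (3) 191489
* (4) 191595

3614 * 53 = 191542
1) 191542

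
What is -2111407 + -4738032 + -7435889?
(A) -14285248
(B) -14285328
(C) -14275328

First: -2111407 + -4738032 = -6849439
Then: -6849439 + -7435889 = -14285328
B) -14285328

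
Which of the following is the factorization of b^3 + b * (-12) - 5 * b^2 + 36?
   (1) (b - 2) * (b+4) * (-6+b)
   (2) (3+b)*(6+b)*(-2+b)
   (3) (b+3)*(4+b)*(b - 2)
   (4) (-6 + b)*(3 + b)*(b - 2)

We need to factor b^3 + b * (-12) - 5 * b^2 + 36.
The factored form is (-6 + b)*(3 + b)*(b - 2).
4) (-6 + b)*(3 + b)*(b - 2)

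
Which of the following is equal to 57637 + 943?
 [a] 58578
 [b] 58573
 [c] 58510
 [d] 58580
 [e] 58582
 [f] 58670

57637 + 943 = 58580
d) 58580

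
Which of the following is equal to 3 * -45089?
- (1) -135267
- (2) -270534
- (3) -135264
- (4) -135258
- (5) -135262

3 * -45089 = -135267
1) -135267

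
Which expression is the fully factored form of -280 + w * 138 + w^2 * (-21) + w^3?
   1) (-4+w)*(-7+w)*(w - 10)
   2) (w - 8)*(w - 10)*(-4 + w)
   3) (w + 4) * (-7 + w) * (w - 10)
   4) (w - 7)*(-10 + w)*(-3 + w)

We need to factor -280 + w * 138 + w^2 * (-21) + w^3.
The factored form is (-4+w)*(-7+w)*(w - 10).
1) (-4+w)*(-7+w)*(w - 10)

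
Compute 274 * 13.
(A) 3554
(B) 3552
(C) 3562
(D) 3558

274 * 13 = 3562
C) 3562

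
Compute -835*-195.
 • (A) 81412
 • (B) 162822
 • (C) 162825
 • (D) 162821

-835 * -195 = 162825
C) 162825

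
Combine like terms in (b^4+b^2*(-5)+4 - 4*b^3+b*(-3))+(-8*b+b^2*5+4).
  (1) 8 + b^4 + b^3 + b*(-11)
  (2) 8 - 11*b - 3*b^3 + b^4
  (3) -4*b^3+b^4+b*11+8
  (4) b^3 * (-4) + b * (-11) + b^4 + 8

Adding the polynomials and combining like terms:
(b^4 + b^2*(-5) + 4 - 4*b^3 + b*(-3)) + (-8*b + b^2*5 + 4)
= b^3 * (-4) + b * (-11) + b^4 + 8
4) b^3 * (-4) + b * (-11) + b^4 + 8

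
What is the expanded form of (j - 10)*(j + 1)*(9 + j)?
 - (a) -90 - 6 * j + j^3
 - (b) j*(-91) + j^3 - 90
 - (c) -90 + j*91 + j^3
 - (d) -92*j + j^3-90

Expanding (j - 10)*(j + 1)*(9 + j):
= j*(-91) + j^3 - 90
b) j*(-91) + j^3 - 90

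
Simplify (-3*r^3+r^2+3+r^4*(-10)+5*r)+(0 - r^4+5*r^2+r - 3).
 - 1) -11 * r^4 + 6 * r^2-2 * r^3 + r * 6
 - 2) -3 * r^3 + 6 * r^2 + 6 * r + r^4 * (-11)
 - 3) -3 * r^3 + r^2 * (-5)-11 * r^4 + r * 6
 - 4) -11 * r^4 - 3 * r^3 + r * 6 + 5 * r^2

Adding the polynomials and combining like terms:
(-3*r^3 + r^2 + 3 + r^4*(-10) + 5*r) + (0 - r^4 + 5*r^2 + r - 3)
= -3 * r^3 + 6 * r^2 + 6 * r + r^4 * (-11)
2) -3 * r^3 + 6 * r^2 + 6 * r + r^4 * (-11)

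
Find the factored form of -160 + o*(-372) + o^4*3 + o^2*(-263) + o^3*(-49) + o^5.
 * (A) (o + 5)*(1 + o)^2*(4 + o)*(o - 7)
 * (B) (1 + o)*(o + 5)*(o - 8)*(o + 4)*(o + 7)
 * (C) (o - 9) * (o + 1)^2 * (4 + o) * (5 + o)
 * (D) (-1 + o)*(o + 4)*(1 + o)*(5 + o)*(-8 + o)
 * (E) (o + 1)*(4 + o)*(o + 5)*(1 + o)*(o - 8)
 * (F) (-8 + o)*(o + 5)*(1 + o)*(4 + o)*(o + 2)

We need to factor -160 + o*(-372) + o^4*3 + o^2*(-263) + o^3*(-49) + o^5.
The factored form is (o + 1)*(4 + o)*(o + 5)*(1 + o)*(o - 8).
E) (o + 1)*(4 + o)*(o + 5)*(1 + o)*(o - 8)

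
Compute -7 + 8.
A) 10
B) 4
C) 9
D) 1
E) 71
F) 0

-7 + 8 = 1
D) 1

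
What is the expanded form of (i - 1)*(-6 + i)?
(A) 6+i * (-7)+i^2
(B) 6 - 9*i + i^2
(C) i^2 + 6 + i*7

Expanding (i - 1)*(-6 + i):
= 6+i * (-7)+i^2
A) 6+i * (-7)+i^2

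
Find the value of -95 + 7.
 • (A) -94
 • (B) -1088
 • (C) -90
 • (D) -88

-95 + 7 = -88
D) -88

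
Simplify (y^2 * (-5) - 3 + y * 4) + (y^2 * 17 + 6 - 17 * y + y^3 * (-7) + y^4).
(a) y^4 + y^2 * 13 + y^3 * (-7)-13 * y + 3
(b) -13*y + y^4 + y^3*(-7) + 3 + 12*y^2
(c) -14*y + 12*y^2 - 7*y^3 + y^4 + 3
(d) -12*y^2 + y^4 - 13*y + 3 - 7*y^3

Adding the polynomials and combining like terms:
(y^2*(-5) - 3 + y*4) + (y^2*17 + 6 - 17*y + y^3*(-7) + y^4)
= -13*y + y^4 + y^3*(-7) + 3 + 12*y^2
b) -13*y + y^4 + y^3*(-7) + 3 + 12*y^2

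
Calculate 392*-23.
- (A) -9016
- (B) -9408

392 * -23 = -9016
A) -9016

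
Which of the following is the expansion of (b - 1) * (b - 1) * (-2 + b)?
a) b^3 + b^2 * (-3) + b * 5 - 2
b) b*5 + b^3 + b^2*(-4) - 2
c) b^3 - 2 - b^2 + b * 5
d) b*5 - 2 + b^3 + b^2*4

Expanding (b - 1) * (b - 1) * (-2 + b):
= b*5 + b^3 + b^2*(-4) - 2
b) b*5 + b^3 + b^2*(-4) - 2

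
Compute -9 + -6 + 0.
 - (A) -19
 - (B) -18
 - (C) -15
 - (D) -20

First: -9 + -6 = -15
Then: -15 + 0 = -15
C) -15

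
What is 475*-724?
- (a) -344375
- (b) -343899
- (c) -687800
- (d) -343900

475 * -724 = -343900
d) -343900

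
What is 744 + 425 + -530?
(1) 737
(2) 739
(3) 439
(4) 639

First: 744 + 425 = 1169
Then: 1169 + -530 = 639
4) 639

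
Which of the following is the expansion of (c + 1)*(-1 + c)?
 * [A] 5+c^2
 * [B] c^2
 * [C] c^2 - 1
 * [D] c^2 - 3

Expanding (c + 1)*(-1 + c):
= c^2 - 1
C) c^2 - 1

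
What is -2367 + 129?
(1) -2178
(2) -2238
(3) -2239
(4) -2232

-2367 + 129 = -2238
2) -2238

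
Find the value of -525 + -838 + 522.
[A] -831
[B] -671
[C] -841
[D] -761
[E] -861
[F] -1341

First: -525 + -838 = -1363
Then: -1363 + 522 = -841
C) -841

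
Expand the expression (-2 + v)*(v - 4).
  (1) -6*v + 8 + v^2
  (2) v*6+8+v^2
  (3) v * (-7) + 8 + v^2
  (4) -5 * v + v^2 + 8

Expanding (-2 + v)*(v - 4):
= -6*v + 8 + v^2
1) -6*v + 8 + v^2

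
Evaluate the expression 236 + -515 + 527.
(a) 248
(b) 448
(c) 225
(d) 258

First: 236 + -515 = -279
Then: -279 + 527 = 248
a) 248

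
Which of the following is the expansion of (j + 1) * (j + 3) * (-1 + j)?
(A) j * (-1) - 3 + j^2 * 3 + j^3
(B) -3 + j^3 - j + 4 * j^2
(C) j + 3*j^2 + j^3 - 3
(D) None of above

Expanding (j + 1) * (j + 3) * (-1 + j):
= j * (-1) - 3 + j^2 * 3 + j^3
A) j * (-1) - 3 + j^2 * 3 + j^3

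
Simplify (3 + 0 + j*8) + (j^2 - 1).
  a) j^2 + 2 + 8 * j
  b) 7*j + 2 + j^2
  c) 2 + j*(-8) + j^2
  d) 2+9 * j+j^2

Adding the polynomials and combining like terms:
(3 + 0 + j*8) + (j^2 - 1)
= j^2 + 2 + 8 * j
a) j^2 + 2 + 8 * j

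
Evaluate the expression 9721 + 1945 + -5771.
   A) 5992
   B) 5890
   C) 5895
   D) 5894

First: 9721 + 1945 = 11666
Then: 11666 + -5771 = 5895
C) 5895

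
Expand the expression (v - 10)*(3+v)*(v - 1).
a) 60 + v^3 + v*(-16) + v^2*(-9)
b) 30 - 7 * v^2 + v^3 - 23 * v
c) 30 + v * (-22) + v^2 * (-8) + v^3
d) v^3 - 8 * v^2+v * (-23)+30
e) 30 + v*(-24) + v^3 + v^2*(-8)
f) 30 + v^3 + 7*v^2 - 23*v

Expanding (v - 10)*(3+v)*(v - 1):
= v^3 - 8 * v^2+v * (-23)+30
d) v^3 - 8 * v^2+v * (-23)+30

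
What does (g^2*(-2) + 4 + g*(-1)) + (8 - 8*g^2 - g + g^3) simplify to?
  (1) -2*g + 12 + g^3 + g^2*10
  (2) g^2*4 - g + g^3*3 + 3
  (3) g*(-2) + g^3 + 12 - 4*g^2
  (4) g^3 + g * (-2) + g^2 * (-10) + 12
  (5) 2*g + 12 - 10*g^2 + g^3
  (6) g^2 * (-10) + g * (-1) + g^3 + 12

Adding the polynomials and combining like terms:
(g^2*(-2) + 4 + g*(-1)) + (8 - 8*g^2 - g + g^3)
= g^3 + g * (-2) + g^2 * (-10) + 12
4) g^3 + g * (-2) + g^2 * (-10) + 12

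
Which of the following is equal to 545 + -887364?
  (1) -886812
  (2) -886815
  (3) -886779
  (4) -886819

545 + -887364 = -886819
4) -886819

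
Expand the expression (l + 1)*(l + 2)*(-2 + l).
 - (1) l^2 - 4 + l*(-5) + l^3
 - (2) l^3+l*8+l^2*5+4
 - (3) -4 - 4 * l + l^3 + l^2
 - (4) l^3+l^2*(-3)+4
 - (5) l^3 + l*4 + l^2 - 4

Expanding (l + 1)*(l + 2)*(-2 + l):
= -4 - 4 * l + l^3 + l^2
3) -4 - 4 * l + l^3 + l^2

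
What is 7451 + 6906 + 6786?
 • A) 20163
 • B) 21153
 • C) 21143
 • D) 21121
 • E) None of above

First: 7451 + 6906 = 14357
Then: 14357 + 6786 = 21143
C) 21143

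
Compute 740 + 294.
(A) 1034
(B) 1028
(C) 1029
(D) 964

740 + 294 = 1034
A) 1034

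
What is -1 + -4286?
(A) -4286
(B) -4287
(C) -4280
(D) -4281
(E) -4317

-1 + -4286 = -4287
B) -4287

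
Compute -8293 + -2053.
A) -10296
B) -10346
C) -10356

-8293 + -2053 = -10346
B) -10346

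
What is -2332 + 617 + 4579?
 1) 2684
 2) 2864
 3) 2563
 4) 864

First: -2332 + 617 = -1715
Then: -1715 + 4579 = 2864
2) 2864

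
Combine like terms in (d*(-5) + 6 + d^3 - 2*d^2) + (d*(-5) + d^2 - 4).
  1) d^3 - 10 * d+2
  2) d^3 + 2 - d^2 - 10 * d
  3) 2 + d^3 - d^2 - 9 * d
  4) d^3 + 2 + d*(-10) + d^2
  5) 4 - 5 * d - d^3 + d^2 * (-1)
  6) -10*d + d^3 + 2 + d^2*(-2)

Adding the polynomials and combining like terms:
(d*(-5) + 6 + d^3 - 2*d^2) + (d*(-5) + d^2 - 4)
= d^3 + 2 - d^2 - 10 * d
2) d^3 + 2 - d^2 - 10 * d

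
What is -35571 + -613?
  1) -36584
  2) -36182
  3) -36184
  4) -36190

-35571 + -613 = -36184
3) -36184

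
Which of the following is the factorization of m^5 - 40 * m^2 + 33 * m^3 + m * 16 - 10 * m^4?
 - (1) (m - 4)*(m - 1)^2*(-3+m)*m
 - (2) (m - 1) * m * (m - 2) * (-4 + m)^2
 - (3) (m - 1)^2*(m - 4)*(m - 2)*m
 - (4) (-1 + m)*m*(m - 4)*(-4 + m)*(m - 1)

We need to factor m^5 - 40 * m^2 + 33 * m^3 + m * 16 - 10 * m^4.
The factored form is (-1 + m)*m*(m - 4)*(-4 + m)*(m - 1).
4) (-1 + m)*m*(m - 4)*(-4 + m)*(m - 1)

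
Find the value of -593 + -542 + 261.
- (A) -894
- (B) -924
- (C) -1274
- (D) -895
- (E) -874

First: -593 + -542 = -1135
Then: -1135 + 261 = -874
E) -874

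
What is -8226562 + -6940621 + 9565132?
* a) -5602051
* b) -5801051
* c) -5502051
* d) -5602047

First: -8226562 + -6940621 = -15167183
Then: -15167183 + 9565132 = -5602051
a) -5602051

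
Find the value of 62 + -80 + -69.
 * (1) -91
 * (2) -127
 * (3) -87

First: 62 + -80 = -18
Then: -18 + -69 = -87
3) -87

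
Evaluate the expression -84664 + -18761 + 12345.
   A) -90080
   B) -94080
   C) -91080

First: -84664 + -18761 = -103425
Then: -103425 + 12345 = -91080
C) -91080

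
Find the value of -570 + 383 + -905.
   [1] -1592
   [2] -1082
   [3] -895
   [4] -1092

First: -570 + 383 = -187
Then: -187 + -905 = -1092
4) -1092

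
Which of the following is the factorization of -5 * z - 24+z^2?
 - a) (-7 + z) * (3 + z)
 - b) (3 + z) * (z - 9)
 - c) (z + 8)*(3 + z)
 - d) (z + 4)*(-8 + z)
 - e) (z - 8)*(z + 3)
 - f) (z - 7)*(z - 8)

We need to factor -5 * z - 24+z^2.
The factored form is (z - 8)*(z + 3).
e) (z - 8)*(z + 3)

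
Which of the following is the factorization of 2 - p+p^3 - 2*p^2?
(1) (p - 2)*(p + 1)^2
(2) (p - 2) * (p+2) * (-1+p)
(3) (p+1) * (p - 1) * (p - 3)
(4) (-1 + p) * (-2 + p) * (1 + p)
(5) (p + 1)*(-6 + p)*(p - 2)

We need to factor 2 - p+p^3 - 2*p^2.
The factored form is (-1 + p) * (-2 + p) * (1 + p).
4) (-1 + p) * (-2 + p) * (1 + p)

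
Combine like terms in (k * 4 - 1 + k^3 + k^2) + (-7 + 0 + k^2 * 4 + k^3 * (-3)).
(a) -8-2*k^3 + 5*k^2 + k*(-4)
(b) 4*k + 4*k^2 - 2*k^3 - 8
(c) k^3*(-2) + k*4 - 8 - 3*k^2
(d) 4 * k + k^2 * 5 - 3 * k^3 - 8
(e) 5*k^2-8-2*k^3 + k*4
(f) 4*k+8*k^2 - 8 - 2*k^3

Adding the polynomials and combining like terms:
(k*4 - 1 + k^3 + k^2) + (-7 + 0 + k^2*4 + k^3*(-3))
= 5*k^2-8-2*k^3 + k*4
e) 5*k^2-8-2*k^3 + k*4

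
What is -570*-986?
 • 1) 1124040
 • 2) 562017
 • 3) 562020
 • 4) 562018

-570 * -986 = 562020
3) 562020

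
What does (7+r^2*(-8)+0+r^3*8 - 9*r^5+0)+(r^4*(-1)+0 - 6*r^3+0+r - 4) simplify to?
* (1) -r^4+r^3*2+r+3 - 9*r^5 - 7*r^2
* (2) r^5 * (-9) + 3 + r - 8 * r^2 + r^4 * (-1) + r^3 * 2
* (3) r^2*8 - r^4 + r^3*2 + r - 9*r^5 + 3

Adding the polynomials and combining like terms:
(7 + r^2*(-8) + 0 + r^3*8 - 9*r^5 + 0) + (r^4*(-1) + 0 - 6*r^3 + 0 + r - 4)
= r^5 * (-9) + 3 + r - 8 * r^2 + r^4 * (-1) + r^3 * 2
2) r^5 * (-9) + 3 + r - 8 * r^2 + r^4 * (-1) + r^3 * 2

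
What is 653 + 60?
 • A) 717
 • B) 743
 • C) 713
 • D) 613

653 + 60 = 713
C) 713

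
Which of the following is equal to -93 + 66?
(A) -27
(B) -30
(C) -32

-93 + 66 = -27
A) -27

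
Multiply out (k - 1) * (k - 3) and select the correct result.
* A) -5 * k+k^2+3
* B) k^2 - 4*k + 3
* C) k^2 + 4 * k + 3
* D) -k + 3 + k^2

Expanding (k - 1) * (k - 3):
= k^2 - 4*k + 3
B) k^2 - 4*k + 3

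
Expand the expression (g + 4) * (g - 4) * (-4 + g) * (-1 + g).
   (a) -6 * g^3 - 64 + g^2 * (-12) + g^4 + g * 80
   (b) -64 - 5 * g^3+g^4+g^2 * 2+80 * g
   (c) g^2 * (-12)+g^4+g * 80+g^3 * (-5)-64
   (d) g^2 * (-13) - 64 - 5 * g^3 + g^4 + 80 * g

Expanding (g + 4) * (g - 4) * (-4 + g) * (-1 + g):
= g^2 * (-12)+g^4+g * 80+g^3 * (-5)-64
c) g^2 * (-12)+g^4+g * 80+g^3 * (-5)-64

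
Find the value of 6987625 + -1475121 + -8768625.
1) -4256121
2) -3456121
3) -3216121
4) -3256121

First: 6987625 + -1475121 = 5512504
Then: 5512504 + -8768625 = -3256121
4) -3256121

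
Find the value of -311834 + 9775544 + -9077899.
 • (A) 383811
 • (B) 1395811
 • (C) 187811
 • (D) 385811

First: -311834 + 9775544 = 9463710
Then: 9463710 + -9077899 = 385811
D) 385811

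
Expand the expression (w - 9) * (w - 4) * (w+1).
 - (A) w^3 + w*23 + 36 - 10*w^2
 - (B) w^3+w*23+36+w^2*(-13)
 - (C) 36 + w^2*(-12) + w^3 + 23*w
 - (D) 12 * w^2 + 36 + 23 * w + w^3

Expanding (w - 9) * (w - 4) * (w+1):
= 36 + w^2*(-12) + w^3 + 23*w
C) 36 + w^2*(-12) + w^3 + 23*w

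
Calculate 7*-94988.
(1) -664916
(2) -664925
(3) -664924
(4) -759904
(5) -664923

7 * -94988 = -664916
1) -664916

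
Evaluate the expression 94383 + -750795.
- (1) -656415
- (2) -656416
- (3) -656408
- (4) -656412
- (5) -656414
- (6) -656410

94383 + -750795 = -656412
4) -656412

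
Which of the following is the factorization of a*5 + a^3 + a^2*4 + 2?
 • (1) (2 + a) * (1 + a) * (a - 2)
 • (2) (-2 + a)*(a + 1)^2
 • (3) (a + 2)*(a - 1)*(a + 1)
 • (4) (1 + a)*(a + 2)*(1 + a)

We need to factor a*5 + a^3 + a^2*4 + 2.
The factored form is (1 + a)*(a + 2)*(1 + a).
4) (1 + a)*(a + 2)*(1 + a)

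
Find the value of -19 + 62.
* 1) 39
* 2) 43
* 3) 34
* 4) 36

-19 + 62 = 43
2) 43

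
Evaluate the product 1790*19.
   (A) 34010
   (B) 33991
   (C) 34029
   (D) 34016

1790 * 19 = 34010
A) 34010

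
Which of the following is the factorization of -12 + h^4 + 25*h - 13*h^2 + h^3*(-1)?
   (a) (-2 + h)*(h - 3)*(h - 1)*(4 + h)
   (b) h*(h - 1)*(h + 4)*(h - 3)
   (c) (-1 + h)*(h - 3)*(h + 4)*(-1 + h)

We need to factor -12 + h^4 + 25*h - 13*h^2 + h^3*(-1).
The factored form is (-1 + h)*(h - 3)*(h + 4)*(-1 + h).
c) (-1 + h)*(h - 3)*(h + 4)*(-1 + h)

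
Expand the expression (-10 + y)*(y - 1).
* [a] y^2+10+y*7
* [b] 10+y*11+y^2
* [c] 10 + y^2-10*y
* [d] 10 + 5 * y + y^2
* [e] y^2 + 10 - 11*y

Expanding (-10 + y)*(y - 1):
= y^2 + 10 - 11*y
e) y^2 + 10 - 11*y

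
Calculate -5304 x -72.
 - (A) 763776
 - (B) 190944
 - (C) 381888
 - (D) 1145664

-5304 * -72 = 381888
C) 381888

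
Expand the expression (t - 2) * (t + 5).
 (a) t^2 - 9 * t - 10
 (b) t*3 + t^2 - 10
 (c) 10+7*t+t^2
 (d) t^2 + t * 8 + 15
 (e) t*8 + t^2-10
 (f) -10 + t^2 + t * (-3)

Expanding (t - 2) * (t + 5):
= t*3 + t^2 - 10
b) t*3 + t^2 - 10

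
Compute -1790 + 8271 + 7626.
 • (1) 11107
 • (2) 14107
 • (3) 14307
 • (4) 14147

First: -1790 + 8271 = 6481
Then: 6481 + 7626 = 14107
2) 14107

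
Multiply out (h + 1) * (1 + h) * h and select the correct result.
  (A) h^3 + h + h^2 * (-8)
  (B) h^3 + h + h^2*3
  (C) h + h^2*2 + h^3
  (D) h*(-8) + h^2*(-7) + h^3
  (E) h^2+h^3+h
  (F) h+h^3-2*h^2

Expanding (h + 1) * (1 + h) * h:
= h + h^2*2 + h^3
C) h + h^2*2 + h^3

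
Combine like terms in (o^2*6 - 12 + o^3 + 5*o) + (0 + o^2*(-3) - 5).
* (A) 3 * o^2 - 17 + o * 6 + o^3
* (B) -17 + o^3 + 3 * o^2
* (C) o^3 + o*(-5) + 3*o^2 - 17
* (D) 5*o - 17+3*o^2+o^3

Adding the polynomials and combining like terms:
(o^2*6 - 12 + o^3 + 5*o) + (0 + o^2*(-3) - 5)
= 5*o - 17+3*o^2+o^3
D) 5*o - 17+3*o^2+o^3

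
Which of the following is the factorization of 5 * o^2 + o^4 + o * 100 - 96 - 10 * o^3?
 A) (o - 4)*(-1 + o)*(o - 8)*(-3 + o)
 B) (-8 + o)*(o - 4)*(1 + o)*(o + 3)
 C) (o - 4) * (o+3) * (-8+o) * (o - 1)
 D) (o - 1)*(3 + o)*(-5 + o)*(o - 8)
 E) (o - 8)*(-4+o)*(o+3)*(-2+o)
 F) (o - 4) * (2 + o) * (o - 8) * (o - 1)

We need to factor 5 * o^2 + o^4 + o * 100 - 96 - 10 * o^3.
The factored form is (o - 4) * (o+3) * (-8+o) * (o - 1).
C) (o - 4) * (o+3) * (-8+o) * (o - 1)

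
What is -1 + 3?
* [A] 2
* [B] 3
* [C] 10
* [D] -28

-1 + 3 = 2
A) 2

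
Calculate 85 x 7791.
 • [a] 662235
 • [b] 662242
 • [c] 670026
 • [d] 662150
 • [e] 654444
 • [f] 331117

85 * 7791 = 662235
a) 662235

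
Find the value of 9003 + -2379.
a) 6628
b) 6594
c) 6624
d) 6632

9003 + -2379 = 6624
c) 6624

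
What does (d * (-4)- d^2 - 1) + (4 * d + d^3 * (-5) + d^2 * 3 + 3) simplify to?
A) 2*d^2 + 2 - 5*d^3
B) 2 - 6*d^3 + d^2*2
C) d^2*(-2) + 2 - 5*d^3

Adding the polynomials and combining like terms:
(d*(-4) - d^2 - 1) + (4*d + d^3*(-5) + d^2*3 + 3)
= 2*d^2 + 2 - 5*d^3
A) 2*d^2 + 2 - 5*d^3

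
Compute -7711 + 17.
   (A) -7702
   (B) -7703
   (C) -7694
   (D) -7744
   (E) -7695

-7711 + 17 = -7694
C) -7694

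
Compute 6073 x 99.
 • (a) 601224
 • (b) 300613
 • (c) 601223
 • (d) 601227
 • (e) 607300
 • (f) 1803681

6073 * 99 = 601227
d) 601227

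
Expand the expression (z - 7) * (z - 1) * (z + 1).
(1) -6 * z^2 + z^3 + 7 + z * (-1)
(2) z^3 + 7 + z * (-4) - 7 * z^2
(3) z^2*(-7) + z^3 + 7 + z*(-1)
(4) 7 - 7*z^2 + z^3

Expanding (z - 7) * (z - 1) * (z + 1):
= z^2*(-7) + z^3 + 7 + z*(-1)
3) z^2*(-7) + z^3 + 7 + z*(-1)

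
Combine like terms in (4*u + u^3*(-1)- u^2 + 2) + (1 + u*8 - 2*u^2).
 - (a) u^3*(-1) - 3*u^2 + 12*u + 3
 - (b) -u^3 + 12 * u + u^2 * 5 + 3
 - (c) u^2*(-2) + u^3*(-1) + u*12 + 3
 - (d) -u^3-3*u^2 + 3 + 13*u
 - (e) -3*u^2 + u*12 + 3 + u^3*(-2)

Adding the polynomials and combining like terms:
(4*u + u^3*(-1) - u^2 + 2) + (1 + u*8 - 2*u^2)
= u^3*(-1) - 3*u^2 + 12*u + 3
a) u^3*(-1) - 3*u^2 + 12*u + 3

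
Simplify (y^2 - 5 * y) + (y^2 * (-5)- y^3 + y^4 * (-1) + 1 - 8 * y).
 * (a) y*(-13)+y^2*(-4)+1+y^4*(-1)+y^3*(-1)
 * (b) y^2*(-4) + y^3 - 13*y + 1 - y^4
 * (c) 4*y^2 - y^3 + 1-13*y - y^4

Adding the polynomials and combining like terms:
(y^2 - 5*y) + (y^2*(-5) - y^3 + y^4*(-1) + 1 - 8*y)
= y*(-13)+y^2*(-4)+1+y^4*(-1)+y^3*(-1)
a) y*(-13)+y^2*(-4)+1+y^4*(-1)+y^3*(-1)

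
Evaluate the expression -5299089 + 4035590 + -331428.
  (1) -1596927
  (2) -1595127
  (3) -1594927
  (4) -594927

First: -5299089 + 4035590 = -1263499
Then: -1263499 + -331428 = -1594927
3) -1594927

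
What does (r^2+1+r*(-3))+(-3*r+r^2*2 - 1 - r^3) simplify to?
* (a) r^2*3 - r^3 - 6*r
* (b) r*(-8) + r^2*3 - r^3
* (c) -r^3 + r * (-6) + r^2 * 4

Adding the polynomials and combining like terms:
(r^2 + 1 + r*(-3)) + (-3*r + r^2*2 - 1 - r^3)
= r^2*3 - r^3 - 6*r
a) r^2*3 - r^3 - 6*r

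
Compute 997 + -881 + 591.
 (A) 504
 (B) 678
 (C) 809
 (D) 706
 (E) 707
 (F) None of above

First: 997 + -881 = 116
Then: 116 + 591 = 707
E) 707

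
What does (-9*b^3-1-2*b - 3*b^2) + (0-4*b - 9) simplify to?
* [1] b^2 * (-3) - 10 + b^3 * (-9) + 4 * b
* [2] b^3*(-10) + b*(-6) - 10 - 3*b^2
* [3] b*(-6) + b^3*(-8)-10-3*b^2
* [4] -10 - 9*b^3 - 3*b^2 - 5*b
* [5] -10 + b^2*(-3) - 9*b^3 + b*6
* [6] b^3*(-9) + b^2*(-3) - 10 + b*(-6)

Adding the polynomials and combining like terms:
(-9*b^3 - 1 - 2*b - 3*b^2) + (0 - 4*b - 9)
= b^3*(-9) + b^2*(-3) - 10 + b*(-6)
6) b^3*(-9) + b^2*(-3) - 10 + b*(-6)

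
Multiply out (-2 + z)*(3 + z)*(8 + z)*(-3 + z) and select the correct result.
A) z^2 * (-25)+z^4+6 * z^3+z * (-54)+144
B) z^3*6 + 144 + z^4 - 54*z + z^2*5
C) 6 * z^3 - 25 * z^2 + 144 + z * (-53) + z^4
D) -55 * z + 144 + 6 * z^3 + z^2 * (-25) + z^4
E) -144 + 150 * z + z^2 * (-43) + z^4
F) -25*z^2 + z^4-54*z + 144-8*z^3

Expanding (-2 + z)*(3 + z)*(8 + z)*(-3 + z):
= z^2 * (-25)+z^4+6 * z^3+z * (-54)+144
A) z^2 * (-25)+z^4+6 * z^3+z * (-54)+144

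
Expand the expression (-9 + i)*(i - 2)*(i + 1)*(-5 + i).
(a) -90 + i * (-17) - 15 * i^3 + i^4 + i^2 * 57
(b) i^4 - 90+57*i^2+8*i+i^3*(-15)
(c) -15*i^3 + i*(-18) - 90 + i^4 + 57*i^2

Expanding (-9 + i)*(i - 2)*(i + 1)*(-5 + i):
= -90 + i * (-17) - 15 * i^3 + i^4 + i^2 * 57
a) -90 + i * (-17) - 15 * i^3 + i^4 + i^2 * 57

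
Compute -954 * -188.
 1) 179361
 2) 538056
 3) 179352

-954 * -188 = 179352
3) 179352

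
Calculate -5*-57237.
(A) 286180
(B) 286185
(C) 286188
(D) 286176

-5 * -57237 = 286185
B) 286185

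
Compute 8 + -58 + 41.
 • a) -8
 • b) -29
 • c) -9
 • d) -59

First: 8 + -58 = -50
Then: -50 + 41 = -9
c) -9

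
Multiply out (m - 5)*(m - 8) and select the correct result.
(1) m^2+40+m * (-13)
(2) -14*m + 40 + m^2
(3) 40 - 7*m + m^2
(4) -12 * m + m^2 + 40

Expanding (m - 5)*(m - 8):
= m^2+40+m * (-13)
1) m^2+40+m * (-13)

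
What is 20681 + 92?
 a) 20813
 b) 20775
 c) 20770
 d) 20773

20681 + 92 = 20773
d) 20773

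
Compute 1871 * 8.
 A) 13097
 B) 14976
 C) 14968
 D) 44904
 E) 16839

1871 * 8 = 14968
C) 14968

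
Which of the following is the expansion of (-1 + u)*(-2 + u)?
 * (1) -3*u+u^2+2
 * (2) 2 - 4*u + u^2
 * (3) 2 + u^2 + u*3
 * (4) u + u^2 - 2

Expanding (-1 + u)*(-2 + u):
= -3*u+u^2+2
1) -3*u+u^2+2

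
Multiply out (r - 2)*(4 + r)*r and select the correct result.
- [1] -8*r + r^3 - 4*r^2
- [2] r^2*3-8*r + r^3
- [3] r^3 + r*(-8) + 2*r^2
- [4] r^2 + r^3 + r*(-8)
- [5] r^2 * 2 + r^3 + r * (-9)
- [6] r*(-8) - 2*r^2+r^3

Expanding (r - 2)*(4 + r)*r:
= r^3 + r*(-8) + 2*r^2
3) r^3 + r*(-8) + 2*r^2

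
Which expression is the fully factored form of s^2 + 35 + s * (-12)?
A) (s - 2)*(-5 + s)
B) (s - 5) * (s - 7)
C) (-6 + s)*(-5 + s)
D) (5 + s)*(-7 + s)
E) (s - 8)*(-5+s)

We need to factor s^2 + 35 + s * (-12).
The factored form is (s - 5) * (s - 7).
B) (s - 5) * (s - 7)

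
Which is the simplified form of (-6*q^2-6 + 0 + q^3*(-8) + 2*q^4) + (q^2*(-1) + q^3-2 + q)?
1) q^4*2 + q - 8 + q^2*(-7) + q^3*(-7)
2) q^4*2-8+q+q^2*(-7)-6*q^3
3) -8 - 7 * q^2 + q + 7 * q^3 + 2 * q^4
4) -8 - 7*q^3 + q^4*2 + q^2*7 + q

Adding the polynomials and combining like terms:
(-6*q^2 - 6 + 0 + q^3*(-8) + 2*q^4) + (q^2*(-1) + q^3 - 2 + q)
= q^4*2 + q - 8 + q^2*(-7) + q^3*(-7)
1) q^4*2 + q - 8 + q^2*(-7) + q^3*(-7)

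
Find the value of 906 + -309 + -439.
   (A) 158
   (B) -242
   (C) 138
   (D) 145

First: 906 + -309 = 597
Then: 597 + -439 = 158
A) 158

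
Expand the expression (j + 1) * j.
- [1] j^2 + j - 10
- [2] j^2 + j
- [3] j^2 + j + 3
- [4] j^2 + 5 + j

Expanding (j + 1) * j:
= j^2 + j
2) j^2 + j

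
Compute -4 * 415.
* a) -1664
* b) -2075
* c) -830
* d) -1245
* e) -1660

-4 * 415 = -1660
e) -1660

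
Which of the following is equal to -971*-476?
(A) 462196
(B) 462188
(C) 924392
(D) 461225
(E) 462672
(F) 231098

-971 * -476 = 462196
A) 462196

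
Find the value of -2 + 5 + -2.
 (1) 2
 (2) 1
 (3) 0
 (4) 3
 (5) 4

First: -2 + 5 = 3
Then: 3 + -2 = 1
2) 1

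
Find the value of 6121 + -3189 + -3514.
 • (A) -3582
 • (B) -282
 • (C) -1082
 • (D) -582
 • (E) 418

First: 6121 + -3189 = 2932
Then: 2932 + -3514 = -582
D) -582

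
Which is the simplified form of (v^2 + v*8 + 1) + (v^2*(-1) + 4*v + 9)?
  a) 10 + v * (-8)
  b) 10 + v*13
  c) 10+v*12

Adding the polynomials and combining like terms:
(v^2 + v*8 + 1) + (v^2*(-1) + 4*v + 9)
= 10+v*12
c) 10+v*12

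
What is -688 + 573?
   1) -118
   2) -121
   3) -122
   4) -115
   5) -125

-688 + 573 = -115
4) -115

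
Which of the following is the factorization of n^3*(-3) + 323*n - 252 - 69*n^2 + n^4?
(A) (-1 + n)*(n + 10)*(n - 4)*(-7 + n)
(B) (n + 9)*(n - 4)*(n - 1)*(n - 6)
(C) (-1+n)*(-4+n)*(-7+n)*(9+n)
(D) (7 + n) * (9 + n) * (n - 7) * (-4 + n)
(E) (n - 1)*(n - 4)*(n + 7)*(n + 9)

We need to factor n^3*(-3) + 323*n - 252 - 69*n^2 + n^4.
The factored form is (-1+n)*(-4+n)*(-7+n)*(9+n).
C) (-1+n)*(-4+n)*(-7+n)*(9+n)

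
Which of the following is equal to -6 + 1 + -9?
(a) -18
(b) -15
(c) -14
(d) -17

First: -6 + 1 = -5
Then: -5 + -9 = -14
c) -14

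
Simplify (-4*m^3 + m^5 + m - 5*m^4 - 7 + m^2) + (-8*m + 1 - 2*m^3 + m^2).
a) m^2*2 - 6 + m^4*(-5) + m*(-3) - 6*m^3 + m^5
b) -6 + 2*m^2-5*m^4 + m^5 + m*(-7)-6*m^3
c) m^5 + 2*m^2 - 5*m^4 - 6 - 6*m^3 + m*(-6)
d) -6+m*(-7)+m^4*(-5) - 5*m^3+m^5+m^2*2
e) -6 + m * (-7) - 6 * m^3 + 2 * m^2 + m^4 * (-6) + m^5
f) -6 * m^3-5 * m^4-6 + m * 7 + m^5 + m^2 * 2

Adding the polynomials and combining like terms:
(-4*m^3 + m^5 + m - 5*m^4 - 7 + m^2) + (-8*m + 1 - 2*m^3 + m^2)
= -6 + 2*m^2-5*m^4 + m^5 + m*(-7)-6*m^3
b) -6 + 2*m^2-5*m^4 + m^5 + m*(-7)-6*m^3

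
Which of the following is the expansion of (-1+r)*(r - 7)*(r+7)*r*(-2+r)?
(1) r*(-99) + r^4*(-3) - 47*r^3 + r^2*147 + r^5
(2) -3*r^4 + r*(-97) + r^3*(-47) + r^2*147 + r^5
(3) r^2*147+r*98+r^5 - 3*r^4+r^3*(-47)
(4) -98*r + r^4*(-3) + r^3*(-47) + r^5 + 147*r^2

Expanding (-1+r)*(r - 7)*(r+7)*r*(-2+r):
= -98*r + r^4*(-3) + r^3*(-47) + r^5 + 147*r^2
4) -98*r + r^4*(-3) + r^3*(-47) + r^5 + 147*r^2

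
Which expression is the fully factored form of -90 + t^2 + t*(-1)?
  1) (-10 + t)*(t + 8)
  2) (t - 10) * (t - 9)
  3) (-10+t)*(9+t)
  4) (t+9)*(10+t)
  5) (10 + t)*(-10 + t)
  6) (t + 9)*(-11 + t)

We need to factor -90 + t^2 + t*(-1).
The factored form is (-10+t)*(9+t).
3) (-10+t)*(9+t)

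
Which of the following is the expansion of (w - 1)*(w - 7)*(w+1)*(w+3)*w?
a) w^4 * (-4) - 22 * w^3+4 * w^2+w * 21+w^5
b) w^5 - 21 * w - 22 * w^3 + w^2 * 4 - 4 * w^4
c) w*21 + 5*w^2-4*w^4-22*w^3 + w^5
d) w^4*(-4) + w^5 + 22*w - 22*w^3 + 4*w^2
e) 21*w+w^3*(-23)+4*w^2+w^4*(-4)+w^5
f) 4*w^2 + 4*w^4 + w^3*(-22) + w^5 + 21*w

Expanding (w - 1)*(w - 7)*(w+1)*(w+3)*w:
= w^4 * (-4) - 22 * w^3+4 * w^2+w * 21+w^5
a) w^4 * (-4) - 22 * w^3+4 * w^2+w * 21+w^5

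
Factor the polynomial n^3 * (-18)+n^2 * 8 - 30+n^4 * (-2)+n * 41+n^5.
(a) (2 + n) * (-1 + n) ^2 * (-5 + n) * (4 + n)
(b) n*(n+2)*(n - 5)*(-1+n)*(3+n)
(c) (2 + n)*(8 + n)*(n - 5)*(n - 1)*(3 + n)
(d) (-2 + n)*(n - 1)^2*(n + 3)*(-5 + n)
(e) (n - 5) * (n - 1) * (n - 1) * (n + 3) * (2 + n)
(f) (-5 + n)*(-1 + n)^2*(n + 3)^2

We need to factor n^3 * (-18)+n^2 * 8 - 30+n^4 * (-2)+n * 41+n^5.
The factored form is (n - 5) * (n - 1) * (n - 1) * (n + 3) * (2 + n).
e) (n - 5) * (n - 1) * (n - 1) * (n + 3) * (2 + n)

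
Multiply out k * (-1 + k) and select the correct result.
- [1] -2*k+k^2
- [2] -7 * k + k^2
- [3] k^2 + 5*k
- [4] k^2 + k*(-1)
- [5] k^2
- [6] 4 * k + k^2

Expanding k * (-1 + k):
= k^2 + k*(-1)
4) k^2 + k*(-1)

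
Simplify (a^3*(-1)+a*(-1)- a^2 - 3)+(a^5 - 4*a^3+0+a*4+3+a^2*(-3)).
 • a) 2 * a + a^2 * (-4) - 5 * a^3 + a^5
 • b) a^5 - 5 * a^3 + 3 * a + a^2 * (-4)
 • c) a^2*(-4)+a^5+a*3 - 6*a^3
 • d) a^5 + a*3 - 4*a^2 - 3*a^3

Adding the polynomials and combining like terms:
(a^3*(-1) + a*(-1) - a^2 - 3) + (a^5 - 4*a^3 + 0 + a*4 + 3 + a^2*(-3))
= a^5 - 5 * a^3 + 3 * a + a^2 * (-4)
b) a^5 - 5 * a^3 + 3 * a + a^2 * (-4)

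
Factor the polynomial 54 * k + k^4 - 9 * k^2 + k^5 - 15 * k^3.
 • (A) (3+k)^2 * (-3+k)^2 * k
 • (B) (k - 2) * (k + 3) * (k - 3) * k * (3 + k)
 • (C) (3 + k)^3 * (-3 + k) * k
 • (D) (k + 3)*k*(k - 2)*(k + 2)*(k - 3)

We need to factor 54 * k + k^4 - 9 * k^2 + k^5 - 15 * k^3.
The factored form is (k - 2) * (k + 3) * (k - 3) * k * (3 + k).
B) (k - 2) * (k + 3) * (k - 3) * k * (3 + k)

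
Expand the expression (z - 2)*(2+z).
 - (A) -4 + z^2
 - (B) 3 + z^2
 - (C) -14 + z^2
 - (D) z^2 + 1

Expanding (z - 2)*(2+z):
= -4 + z^2
A) -4 + z^2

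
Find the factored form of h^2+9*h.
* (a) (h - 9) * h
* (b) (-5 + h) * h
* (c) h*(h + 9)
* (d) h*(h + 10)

We need to factor h^2+9*h.
The factored form is h*(h + 9).
c) h*(h + 9)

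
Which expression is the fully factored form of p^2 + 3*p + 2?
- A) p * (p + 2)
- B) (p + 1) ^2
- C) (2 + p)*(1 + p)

We need to factor p^2 + 3*p + 2.
The factored form is (2 + p)*(1 + p).
C) (2 + p)*(1 + p)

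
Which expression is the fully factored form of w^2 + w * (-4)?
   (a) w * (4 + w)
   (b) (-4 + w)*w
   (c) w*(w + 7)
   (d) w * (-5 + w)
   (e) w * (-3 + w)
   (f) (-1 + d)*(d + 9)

We need to factor w^2 + w * (-4).
The factored form is (-4 + w)*w.
b) (-4 + w)*w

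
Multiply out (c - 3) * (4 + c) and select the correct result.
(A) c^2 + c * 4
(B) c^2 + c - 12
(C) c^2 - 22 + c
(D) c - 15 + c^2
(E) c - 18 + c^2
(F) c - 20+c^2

Expanding (c - 3) * (4 + c):
= c^2 + c - 12
B) c^2 + c - 12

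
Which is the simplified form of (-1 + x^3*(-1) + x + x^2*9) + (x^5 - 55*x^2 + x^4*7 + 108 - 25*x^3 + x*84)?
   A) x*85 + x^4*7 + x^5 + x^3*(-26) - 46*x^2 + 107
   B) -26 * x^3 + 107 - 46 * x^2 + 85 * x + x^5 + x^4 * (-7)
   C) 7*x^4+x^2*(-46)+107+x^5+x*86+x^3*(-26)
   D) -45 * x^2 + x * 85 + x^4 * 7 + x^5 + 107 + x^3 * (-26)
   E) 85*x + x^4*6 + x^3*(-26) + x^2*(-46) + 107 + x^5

Adding the polynomials and combining like terms:
(-1 + x^3*(-1) + x + x^2*9) + (x^5 - 55*x^2 + x^4*7 + 108 - 25*x^3 + x*84)
= x*85 + x^4*7 + x^5 + x^3*(-26) - 46*x^2 + 107
A) x*85 + x^4*7 + x^5 + x^3*(-26) - 46*x^2 + 107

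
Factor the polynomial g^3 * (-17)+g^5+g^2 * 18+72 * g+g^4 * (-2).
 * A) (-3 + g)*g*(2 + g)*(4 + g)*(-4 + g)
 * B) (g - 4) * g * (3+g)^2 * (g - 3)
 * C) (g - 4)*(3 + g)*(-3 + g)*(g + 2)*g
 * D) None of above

We need to factor g^3 * (-17)+g^5+g^2 * 18+72 * g+g^4 * (-2).
The factored form is (g - 4)*(3 + g)*(-3 + g)*(g + 2)*g.
C) (g - 4)*(3 + g)*(-3 + g)*(g + 2)*g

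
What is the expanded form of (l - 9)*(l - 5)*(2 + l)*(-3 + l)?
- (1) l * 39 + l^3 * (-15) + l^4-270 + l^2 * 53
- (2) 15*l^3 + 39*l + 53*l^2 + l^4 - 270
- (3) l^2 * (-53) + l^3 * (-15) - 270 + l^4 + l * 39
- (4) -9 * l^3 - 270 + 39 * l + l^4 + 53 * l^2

Expanding (l - 9)*(l - 5)*(2 + l)*(-3 + l):
= l * 39 + l^3 * (-15) + l^4-270 + l^2 * 53
1) l * 39 + l^3 * (-15) + l^4-270 + l^2 * 53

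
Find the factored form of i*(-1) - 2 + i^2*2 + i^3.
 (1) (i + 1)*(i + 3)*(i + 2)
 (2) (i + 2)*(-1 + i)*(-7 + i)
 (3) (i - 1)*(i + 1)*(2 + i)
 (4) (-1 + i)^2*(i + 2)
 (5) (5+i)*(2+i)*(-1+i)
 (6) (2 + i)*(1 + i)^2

We need to factor i*(-1) - 2 + i^2*2 + i^3.
The factored form is (i - 1)*(i + 1)*(2 + i).
3) (i - 1)*(i + 1)*(2 + i)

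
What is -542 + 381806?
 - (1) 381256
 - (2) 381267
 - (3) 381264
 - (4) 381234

-542 + 381806 = 381264
3) 381264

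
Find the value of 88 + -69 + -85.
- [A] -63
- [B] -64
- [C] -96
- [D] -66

First: 88 + -69 = 19
Then: 19 + -85 = -66
D) -66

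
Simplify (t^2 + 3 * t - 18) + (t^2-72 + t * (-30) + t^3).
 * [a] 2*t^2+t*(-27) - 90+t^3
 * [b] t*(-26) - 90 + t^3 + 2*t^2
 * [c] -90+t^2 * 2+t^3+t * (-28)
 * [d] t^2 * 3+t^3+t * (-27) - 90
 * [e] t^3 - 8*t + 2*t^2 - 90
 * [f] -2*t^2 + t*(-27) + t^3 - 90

Adding the polynomials and combining like terms:
(t^2 + 3*t - 18) + (t^2 - 72 + t*(-30) + t^3)
= 2*t^2+t*(-27) - 90+t^3
a) 2*t^2+t*(-27) - 90+t^3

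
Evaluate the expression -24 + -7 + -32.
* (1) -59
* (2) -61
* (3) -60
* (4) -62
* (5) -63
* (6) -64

First: -24 + -7 = -31
Then: -31 + -32 = -63
5) -63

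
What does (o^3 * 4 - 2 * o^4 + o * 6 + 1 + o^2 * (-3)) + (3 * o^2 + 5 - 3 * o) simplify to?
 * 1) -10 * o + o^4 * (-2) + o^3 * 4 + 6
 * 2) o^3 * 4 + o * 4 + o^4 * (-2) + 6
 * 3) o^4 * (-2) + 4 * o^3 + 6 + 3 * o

Adding the polynomials and combining like terms:
(o^3*4 - 2*o^4 + o*6 + 1 + o^2*(-3)) + (3*o^2 + 5 - 3*o)
= o^4 * (-2) + 4 * o^3 + 6 + 3 * o
3) o^4 * (-2) + 4 * o^3 + 6 + 3 * o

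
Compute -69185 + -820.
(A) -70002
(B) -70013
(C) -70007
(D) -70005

-69185 + -820 = -70005
D) -70005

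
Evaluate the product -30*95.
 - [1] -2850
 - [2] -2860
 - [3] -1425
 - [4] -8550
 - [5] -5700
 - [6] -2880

-30 * 95 = -2850
1) -2850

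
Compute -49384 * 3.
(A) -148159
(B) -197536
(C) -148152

-49384 * 3 = -148152
C) -148152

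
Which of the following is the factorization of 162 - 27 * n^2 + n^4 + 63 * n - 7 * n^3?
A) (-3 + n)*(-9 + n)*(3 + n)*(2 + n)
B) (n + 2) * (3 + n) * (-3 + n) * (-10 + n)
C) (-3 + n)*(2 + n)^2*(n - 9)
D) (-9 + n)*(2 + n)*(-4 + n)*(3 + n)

We need to factor 162 - 27 * n^2 + n^4 + 63 * n - 7 * n^3.
The factored form is (-3 + n)*(-9 + n)*(3 + n)*(2 + n).
A) (-3 + n)*(-9 + n)*(3 + n)*(2 + n)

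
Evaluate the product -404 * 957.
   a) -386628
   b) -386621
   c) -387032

-404 * 957 = -386628
a) -386628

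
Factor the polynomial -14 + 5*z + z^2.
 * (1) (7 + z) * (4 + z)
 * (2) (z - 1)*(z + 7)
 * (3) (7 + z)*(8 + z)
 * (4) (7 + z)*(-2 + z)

We need to factor -14 + 5*z + z^2.
The factored form is (7 + z)*(-2 + z).
4) (7 + z)*(-2 + z)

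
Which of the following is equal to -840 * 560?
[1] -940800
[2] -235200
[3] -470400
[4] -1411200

-840 * 560 = -470400
3) -470400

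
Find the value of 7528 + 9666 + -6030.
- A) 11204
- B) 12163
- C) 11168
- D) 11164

First: 7528 + 9666 = 17194
Then: 17194 + -6030 = 11164
D) 11164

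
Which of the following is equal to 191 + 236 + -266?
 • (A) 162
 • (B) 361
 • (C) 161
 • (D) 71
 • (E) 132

First: 191 + 236 = 427
Then: 427 + -266 = 161
C) 161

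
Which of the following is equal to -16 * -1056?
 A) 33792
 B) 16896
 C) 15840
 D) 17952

-16 * -1056 = 16896
B) 16896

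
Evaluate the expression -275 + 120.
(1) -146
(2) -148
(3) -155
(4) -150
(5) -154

-275 + 120 = -155
3) -155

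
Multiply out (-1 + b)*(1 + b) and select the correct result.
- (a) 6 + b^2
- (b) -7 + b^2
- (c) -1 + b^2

Expanding (-1 + b)*(1 + b):
= -1 + b^2
c) -1 + b^2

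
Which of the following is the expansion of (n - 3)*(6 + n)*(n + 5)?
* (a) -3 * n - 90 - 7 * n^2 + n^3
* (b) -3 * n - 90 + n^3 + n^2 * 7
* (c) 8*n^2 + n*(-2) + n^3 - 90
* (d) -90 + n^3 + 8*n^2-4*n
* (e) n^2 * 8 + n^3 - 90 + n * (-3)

Expanding (n - 3)*(6 + n)*(n + 5):
= n^2 * 8 + n^3 - 90 + n * (-3)
e) n^2 * 8 + n^3 - 90 + n * (-3)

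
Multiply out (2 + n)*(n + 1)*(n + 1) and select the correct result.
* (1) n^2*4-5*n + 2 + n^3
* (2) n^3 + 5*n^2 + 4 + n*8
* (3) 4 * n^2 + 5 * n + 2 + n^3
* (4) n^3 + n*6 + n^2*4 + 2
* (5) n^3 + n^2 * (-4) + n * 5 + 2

Expanding (2 + n)*(n + 1)*(n + 1):
= 4 * n^2 + 5 * n + 2 + n^3
3) 4 * n^2 + 5 * n + 2 + n^3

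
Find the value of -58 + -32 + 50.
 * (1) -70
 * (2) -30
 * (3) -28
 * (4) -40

First: -58 + -32 = -90
Then: -90 + 50 = -40
4) -40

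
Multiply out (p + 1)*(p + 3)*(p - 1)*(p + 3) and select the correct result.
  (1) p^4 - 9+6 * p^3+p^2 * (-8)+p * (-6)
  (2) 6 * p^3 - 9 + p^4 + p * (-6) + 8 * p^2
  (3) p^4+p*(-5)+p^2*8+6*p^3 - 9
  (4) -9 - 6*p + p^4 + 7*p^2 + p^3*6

Expanding (p + 1)*(p + 3)*(p - 1)*(p + 3):
= 6 * p^3 - 9 + p^4 + p * (-6) + 8 * p^2
2) 6 * p^3 - 9 + p^4 + p * (-6) + 8 * p^2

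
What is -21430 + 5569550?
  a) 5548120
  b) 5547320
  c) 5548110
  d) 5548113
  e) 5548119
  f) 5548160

-21430 + 5569550 = 5548120
a) 5548120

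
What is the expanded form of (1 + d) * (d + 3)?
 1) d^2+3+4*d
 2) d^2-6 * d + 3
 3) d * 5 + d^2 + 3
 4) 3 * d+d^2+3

Expanding (1 + d) * (d + 3):
= d^2+3+4*d
1) d^2+3+4*d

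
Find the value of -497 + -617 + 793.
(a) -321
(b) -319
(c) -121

First: -497 + -617 = -1114
Then: -1114 + 793 = -321
a) -321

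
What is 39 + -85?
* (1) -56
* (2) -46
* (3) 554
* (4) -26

39 + -85 = -46
2) -46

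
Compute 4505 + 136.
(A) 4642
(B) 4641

4505 + 136 = 4641
B) 4641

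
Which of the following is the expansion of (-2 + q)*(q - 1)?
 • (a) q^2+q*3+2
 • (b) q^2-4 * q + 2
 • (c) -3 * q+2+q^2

Expanding (-2 + q)*(q - 1):
= -3 * q+2+q^2
c) -3 * q+2+q^2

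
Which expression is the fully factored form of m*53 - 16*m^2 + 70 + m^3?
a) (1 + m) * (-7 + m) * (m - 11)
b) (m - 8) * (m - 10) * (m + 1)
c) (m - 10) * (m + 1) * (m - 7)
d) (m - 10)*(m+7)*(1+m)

We need to factor m*53 - 16*m^2 + 70 + m^3.
The factored form is (m - 10) * (m + 1) * (m - 7).
c) (m - 10) * (m + 1) * (m - 7)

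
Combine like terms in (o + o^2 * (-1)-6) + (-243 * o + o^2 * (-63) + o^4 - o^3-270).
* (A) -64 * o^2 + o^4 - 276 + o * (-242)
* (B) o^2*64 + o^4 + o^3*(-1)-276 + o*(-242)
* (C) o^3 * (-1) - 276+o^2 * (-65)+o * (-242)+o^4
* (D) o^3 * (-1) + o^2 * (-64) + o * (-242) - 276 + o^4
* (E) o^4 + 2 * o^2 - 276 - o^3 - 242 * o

Adding the polynomials and combining like terms:
(o + o^2*(-1) - 6) + (-243*o + o^2*(-63) + o^4 - o^3 - 270)
= o^3 * (-1) + o^2 * (-64) + o * (-242) - 276 + o^4
D) o^3 * (-1) + o^2 * (-64) + o * (-242) - 276 + o^4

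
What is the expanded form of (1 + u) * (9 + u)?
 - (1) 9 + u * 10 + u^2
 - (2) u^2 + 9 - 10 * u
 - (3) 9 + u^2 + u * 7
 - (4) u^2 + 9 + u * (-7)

Expanding (1 + u) * (9 + u):
= 9 + u * 10 + u^2
1) 9 + u * 10 + u^2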